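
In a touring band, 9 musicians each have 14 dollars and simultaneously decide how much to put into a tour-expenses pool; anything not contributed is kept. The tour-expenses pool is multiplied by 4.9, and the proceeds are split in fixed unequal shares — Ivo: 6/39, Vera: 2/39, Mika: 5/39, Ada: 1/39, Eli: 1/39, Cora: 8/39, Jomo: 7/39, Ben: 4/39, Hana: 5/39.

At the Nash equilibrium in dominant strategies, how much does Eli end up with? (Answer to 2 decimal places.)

15.76 dollars

For player j, contributing a unit is worthwhile iff 4.9 × (j's share) ≥ 1, i.e. iff j's share is at least 0.2041.
Cora alone (share 8/39) is above the threshold, contributing 14; the remaining 8 contribute 0. Total contributed: 14.
Eli keeps 14 and receives 4.9 × 14 × 1/39 = 1.76 from the tour-expenses pool, for a payoff of 15.76.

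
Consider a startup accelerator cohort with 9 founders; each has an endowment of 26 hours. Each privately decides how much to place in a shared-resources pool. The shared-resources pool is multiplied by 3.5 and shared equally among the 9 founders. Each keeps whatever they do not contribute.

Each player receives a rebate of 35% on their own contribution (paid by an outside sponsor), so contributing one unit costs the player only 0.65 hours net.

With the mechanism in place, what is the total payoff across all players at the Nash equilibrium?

234.00 hours

With the mechanism, a contributed unit returns (3.5/9) / 0.65 = 0.5983 per unit of net cost — still below 1 — so contributing 0 remains dominant for every player.
At the Nash equilibrium no one contributes; group total payoff = 9 × 26 = 234.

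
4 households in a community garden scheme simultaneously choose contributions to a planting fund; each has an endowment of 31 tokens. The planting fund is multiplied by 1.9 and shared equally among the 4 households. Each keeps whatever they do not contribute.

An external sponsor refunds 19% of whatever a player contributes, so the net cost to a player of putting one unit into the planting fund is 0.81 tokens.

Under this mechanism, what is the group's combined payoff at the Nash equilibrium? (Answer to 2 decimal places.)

With the mechanism, a contributed unit returns (1.9/4) / 0.81 = 0.5864 per unit of net cost — still below 1 — so contributing 0 remains dominant for every player.
At the Nash equilibrium no one contributes; group total payoff = 4 × 31 = 124.

124.00 tokens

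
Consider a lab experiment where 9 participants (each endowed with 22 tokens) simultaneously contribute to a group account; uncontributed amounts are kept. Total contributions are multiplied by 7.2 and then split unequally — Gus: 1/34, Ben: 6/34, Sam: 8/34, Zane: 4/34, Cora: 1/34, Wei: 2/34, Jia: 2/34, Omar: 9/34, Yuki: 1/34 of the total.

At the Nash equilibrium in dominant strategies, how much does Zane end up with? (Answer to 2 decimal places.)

A player with share s gets back 7.2·s per unit contributed, so full contribution is dominant for anyone with s > 1/7.2 = 0.1389 and zero contribution is dominant for anyone below.
The shares above 0.1389 belong to Ben, Sam and Omar, contributing 22 each; the remaining 6 contribute 0. Total contributed: 66.
Zane keeps 22 and receives 7.2 × 66 × 4/34 = 55.91 from the group account, for a payoff of 77.91.

77.91 tokens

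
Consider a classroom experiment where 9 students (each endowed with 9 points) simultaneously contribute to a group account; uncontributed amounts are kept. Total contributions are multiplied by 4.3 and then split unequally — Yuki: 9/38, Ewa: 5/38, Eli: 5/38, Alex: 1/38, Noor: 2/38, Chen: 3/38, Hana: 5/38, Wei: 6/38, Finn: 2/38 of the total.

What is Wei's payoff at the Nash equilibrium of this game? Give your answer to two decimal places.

For player j, contributing a unit is worthwhile iff 4.3 × (j's share) ≥ 1, i.e. iff j's share is at least 0.2326.
Yuki alone (share 9/38) is above the threshold, contributing 9; the remaining 8 contribute 0. Total contributed: 9.
Wei keeps 9 and receives 4.3 × 9 × 6/38 = 6.11 from the group account, for a payoff of 15.11.

15.11 points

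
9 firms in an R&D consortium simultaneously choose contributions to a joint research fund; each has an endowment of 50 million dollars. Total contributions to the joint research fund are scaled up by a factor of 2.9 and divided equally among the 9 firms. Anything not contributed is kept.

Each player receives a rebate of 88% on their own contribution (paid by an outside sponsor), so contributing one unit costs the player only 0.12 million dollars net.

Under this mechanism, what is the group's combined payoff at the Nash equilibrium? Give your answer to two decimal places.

1701.00 million dollars

Under the mechanism each unit contributed yields (2.9/9) / 0.12 = 2.6852 back to its contributor per unit of net cost, which exceeds 1, making full contribution the dominant choice for everyone.
So the Nash equilibrium is full contribution by all 9; the group earns 9 × (50 × 0.88 + 2.9 × 50) = 1701.00.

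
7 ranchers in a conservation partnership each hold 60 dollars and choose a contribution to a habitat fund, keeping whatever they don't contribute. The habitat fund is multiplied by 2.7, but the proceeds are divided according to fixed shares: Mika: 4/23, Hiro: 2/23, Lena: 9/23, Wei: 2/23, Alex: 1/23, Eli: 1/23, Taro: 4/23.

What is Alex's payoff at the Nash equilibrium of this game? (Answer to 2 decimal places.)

67.04 dollars

For player j, contributing a unit is worthwhile iff 2.7 × (j's share) ≥ 1, i.e. iff j's share is at least 0.3704.
The only share above 0.3704 is Lena's 9/23, contributing 60; the remaining 6 contribute 0. Total contributed: 60.
Alex keeps 60 and receives 2.7 × 60 × 1/23 = 7.04 from the habitat fund, for a payoff of 67.04.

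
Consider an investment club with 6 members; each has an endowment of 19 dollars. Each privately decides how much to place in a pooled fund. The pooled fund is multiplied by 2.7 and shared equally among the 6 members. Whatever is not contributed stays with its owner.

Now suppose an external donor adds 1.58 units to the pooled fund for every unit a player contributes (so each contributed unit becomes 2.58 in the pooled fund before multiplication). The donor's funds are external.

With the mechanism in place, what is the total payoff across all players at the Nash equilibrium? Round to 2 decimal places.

794.12 dollars

With the mechanism, a contributed unit returns 2.7 × 2.58 / 6 = 1.1610 per unit of net cost to the contributor — now above 1 — so contributing fully is weakly dominant for every player.
So the Nash equilibrium is full contribution by all 6; the group earns 2.7 × 2.58 × 114 = 794.12.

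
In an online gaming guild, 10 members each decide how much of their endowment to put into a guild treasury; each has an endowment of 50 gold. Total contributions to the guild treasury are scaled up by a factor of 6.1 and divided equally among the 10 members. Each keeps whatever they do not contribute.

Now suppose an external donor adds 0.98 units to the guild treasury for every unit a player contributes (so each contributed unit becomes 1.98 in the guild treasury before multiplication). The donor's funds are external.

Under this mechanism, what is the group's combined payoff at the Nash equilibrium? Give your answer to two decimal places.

6039.00 gold

The effective private return per unit is now 6.1 × 1.98 / 10 = 1.2078 > 1, so every player's dominant strategy flips to full contribution.
At the Nash equilibrium everyone contributes 50. Group total payoff = 6.1 × 1.98 × 500 = 6039.00.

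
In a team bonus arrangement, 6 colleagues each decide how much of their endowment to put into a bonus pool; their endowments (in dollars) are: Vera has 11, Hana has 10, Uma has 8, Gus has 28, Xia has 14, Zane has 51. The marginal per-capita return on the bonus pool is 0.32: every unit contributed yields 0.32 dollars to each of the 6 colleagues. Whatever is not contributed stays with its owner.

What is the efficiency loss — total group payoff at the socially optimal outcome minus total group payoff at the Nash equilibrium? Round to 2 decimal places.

The private return per contributed unit is 0.32 < 1 for everyone, so the Nash equilibrium is zero contribution and the group total is Σ E_j = 11 + 10 + 8 + 28 + 14 + 51 = 122.
Each contributed unit returns 1.920 to the group, so the social optimum is full contribution by everyone: group total = 1.920 × 122 = 234.24.
Efficiency loss = (1.920 − 1) × 122 = 112.24.

112.24 dollars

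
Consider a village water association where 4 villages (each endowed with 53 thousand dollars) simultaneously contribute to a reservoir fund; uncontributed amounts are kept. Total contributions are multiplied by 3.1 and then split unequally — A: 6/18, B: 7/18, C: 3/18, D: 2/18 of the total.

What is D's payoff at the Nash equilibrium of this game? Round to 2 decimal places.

Each unit j contributes comes back to j as 3.1 × (j's share), so j prefers to contribute only if that share exceeds 1/3.1 = 0.3226; otherwise keeping the unit dominates.
The shares above 0.3226 belong to A and B, contributing 53 each; the remaining 2 contribute 0. Total contributed: 106.
D keeps 53 and receives 3.1 × 106 × 2/18 = 36.51 from the reservoir fund, for a payoff of 89.51.

89.51 thousand dollars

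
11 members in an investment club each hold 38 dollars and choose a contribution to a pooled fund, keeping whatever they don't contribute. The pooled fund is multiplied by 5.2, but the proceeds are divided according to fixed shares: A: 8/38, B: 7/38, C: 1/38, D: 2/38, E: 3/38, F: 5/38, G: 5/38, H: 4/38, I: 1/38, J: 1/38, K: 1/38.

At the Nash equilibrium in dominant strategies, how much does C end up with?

For player j, contributing a unit is worthwhile iff 5.2 × (j's share) ≥ 1, i.e. iff j's share is at least 0.1923.
Only A (8/38) clears that bar, contributing 38; the remaining 10 contribute 0. Total contributed: 38.
C keeps 38 and receives 5.2 × 38 × 1/38 = 5.20 from the pooled fund, for a payoff of 43.20.

43.20 dollars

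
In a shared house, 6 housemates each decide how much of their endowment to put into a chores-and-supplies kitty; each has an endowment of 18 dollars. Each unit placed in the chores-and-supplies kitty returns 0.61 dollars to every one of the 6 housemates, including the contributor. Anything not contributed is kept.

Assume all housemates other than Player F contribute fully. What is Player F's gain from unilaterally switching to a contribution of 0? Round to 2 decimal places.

7.02 dollars

Switching from a contribution of 18 to 0 lets Player F keep an extra 18 dollars, but lowers the chores-and-supplies kitty by 18, which costs Player F their own share of that drop: 0.61 × 18 = 10.98.
Net gain = 18 − 10.98 = 7.02. The private return per contributed unit (0.61) is below 1, so free-riding is indeed the best response regardless of what the others do.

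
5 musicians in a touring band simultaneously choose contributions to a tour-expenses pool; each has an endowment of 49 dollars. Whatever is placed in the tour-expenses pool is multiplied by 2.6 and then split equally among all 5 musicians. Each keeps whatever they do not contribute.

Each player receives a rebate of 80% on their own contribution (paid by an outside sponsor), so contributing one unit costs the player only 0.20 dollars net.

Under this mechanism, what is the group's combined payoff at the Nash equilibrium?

The effective private return per unit is now (2.6/5) / 0.20 = 2.6000 > 1, so every player's dominant strategy flips to full contribution.
So the Nash equilibrium is full contribution by all 5; the group earns 5 × (49 × 0.80 + 2.6 × 49) = 833.00.

833.00 dollars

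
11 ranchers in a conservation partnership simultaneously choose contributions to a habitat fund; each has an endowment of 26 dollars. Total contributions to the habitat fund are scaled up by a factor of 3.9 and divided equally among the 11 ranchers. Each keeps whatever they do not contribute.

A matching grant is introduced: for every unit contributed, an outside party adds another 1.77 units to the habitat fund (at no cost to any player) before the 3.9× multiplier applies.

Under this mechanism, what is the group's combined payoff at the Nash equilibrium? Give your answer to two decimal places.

286.00 dollars

Even with the mechanism, each unit contributed returns only 3.9 × 2.77 / 11 = 0.9821 per unit of net cost, so contributing nothing is still dominant.
At the Nash equilibrium no one contributes; group total payoff = 11 × 26 = 286.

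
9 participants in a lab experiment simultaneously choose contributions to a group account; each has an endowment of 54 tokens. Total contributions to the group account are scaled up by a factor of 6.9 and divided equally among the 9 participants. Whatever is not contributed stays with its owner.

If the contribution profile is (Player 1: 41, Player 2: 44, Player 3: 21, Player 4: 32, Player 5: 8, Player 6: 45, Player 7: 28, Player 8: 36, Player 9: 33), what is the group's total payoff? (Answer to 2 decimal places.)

2185.20 tokens

Total contributed: 41 + 44 + 21 + 32 + 8 + 45 + 28 + 36 + 33 = 288; total kept: 9 × 54 − 288 = 198.
The group account pays out 6.9 × 288 = 1987.20 in aggregate.
Group total = 198 + 1987.20 = 2185.20.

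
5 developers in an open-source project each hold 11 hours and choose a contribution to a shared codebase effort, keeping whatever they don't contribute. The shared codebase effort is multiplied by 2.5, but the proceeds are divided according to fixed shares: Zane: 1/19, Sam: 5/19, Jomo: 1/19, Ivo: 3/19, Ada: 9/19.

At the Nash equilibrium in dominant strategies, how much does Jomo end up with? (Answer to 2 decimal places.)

For player j, contributing a unit is worthwhile iff 2.5 × (j's share) ≥ 1, i.e. iff j's share is at least 0.4000.
Only Ada (9/19) clears that bar, contributing 11; the remaining 4 contribute 0. Total contributed: 11.
Jomo keeps 11 and receives 2.5 × 11 × 1/19 = 1.45 from the shared codebase effort, for a payoff of 12.45.

12.45 hours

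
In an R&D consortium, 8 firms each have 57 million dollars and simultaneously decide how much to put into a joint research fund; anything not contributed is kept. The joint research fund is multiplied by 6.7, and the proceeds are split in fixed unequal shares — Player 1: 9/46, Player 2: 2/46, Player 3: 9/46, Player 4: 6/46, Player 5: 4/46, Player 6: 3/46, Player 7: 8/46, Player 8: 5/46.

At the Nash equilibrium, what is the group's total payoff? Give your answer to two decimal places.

For player j, contributing a unit is worthwhile iff 6.7 × (j's share) ≥ 1, i.e. iff j's share is at least 0.1493.
Player 1, Player 3 and Player 7 are above the threshold, contributing 57 each; the remaining 5 contribute 0. Total contributed: 171.
The joint research fund pays out 6.7 × 171 = 1145.70 in total (split across the unequal shares, but the aggregate is all that matters for the group sum).
The 5 free-riders keep 57 each, adding 285. Group total = 285 + 1145.70 = 1430.70.

1430.70 million dollars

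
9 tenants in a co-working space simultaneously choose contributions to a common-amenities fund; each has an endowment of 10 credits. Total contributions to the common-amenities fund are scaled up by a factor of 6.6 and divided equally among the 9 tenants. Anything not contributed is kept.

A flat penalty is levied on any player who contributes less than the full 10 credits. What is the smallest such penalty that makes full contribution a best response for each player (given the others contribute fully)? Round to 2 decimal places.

2.67 credits

Given the others contribute fully, the best deviation is to contribute 0 (any partial contribution still incurs the fine and gives up units whose private return 0.7333 is below 1).
Deviating from 10 to 0 saves 10 credits but forfeits the deviator's share of the drop in the common-amenities fund: 6.6/9 × 10 = 7.33.
So the deviation gain is 10 − 7.33 = 2.67, and the fine must be at least 2.67 credits to wipe it out.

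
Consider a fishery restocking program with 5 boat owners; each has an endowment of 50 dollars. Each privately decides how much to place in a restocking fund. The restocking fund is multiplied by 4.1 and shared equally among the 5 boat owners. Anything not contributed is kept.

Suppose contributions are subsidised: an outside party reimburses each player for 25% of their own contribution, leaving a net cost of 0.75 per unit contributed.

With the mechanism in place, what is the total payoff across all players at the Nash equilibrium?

The effective private return per unit is now (4.1/5) / 0.75 = 1.0933 > 1, so every player's dominant strategy flips to full contribution.
So the Nash equilibrium is full contribution by all 5; the group earns 5 × (50 × 0.25 + 4.1 × 50) = 1087.50.

1087.50 dollars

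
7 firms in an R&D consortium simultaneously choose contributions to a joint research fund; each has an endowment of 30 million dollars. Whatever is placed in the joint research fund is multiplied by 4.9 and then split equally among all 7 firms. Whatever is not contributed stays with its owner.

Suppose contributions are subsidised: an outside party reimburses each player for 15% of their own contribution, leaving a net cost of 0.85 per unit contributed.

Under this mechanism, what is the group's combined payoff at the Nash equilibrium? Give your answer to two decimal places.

The effective private return is (4.9/7) / 0.85 = 0.8235, which is still under 1, so the mechanism doesn't change anyone's dominant strategy: zero contribution.
At the Nash equilibrium no one contributes; group total payoff = 7 × 30 = 210.

210.00 million dollars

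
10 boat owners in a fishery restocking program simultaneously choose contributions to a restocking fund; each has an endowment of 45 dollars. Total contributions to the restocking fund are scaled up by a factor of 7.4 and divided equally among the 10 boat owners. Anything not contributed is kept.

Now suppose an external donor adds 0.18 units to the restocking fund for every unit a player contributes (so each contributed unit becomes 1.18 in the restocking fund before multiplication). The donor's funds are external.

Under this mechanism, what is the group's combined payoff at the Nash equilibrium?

450.00 dollars

Even with the mechanism, each unit contributed returns only 7.4 × 1.18 / 10 = 0.8732 per unit of net cost, so contributing nothing is still dominant.
At the Nash equilibrium no one contributes; group total payoff = 10 × 45 = 450.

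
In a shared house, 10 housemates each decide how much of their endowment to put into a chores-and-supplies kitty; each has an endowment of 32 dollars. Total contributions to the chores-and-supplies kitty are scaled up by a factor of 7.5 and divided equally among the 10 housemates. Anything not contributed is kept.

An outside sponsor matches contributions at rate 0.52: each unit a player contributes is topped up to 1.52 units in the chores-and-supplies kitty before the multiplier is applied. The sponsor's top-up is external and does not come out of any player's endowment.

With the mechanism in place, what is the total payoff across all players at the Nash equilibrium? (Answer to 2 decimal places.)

The effective private return per unit is now 7.5 × 1.52 / 10 = 1.1400 > 1, so every player's dominant strategy flips to full contribution.
So the Nash equilibrium is full contribution by all 10; the group earns 7.5 × 1.52 × 320 = 3648.00.

3648.00 dollars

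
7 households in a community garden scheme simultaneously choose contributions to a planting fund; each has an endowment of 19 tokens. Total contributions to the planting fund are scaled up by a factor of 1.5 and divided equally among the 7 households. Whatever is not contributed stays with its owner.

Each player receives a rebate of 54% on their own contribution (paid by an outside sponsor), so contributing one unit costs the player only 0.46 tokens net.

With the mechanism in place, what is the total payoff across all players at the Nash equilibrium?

133.00 tokens

Even with the mechanism, each unit contributed returns only (1.5/7) / 0.46 = 0.4658 per unit of net cost, so contributing nothing is still dominant.
At the Nash equilibrium no one contributes; group total payoff = 7 × 19 = 133.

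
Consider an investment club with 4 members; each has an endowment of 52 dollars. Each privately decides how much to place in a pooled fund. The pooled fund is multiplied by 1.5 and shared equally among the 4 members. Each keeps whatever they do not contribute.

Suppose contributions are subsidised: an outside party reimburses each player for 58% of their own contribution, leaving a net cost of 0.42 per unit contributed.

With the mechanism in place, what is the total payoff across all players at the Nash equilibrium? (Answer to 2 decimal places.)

208.00 dollars

The effective private return is (1.5/4) / 0.42 = 0.8929, which is still under 1, so the mechanism doesn't change anyone's dominant strategy: zero contribution.
At the Nash equilibrium no one contributes; group total payoff = 4 × 52 = 208.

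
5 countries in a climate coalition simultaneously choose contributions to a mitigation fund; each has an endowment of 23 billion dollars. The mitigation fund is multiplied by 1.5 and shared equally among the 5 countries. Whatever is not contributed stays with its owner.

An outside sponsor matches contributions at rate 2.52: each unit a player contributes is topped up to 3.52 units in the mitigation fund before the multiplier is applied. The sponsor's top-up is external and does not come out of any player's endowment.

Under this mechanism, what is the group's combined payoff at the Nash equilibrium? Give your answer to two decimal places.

Under the mechanism each unit contributed yields 1.5 × 3.52 / 5 = 1.0560 back to its contributor per unit of net cost, which exceeds 1, making full contribution the dominant choice for everyone.
At the Nash equilibrium everyone contributes 23. Group total payoff = 1.5 × 3.52 × 115 = 607.20.

607.20 billion dollars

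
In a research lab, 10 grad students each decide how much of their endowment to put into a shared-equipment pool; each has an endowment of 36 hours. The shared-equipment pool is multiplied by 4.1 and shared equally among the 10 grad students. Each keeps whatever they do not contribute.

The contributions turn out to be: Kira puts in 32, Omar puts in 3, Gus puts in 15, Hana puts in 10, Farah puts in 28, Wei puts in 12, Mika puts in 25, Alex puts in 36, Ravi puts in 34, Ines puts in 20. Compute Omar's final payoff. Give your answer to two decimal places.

121.15 hours

Total contributed: 32 + 3 + 15 + 10 + 28 + 12 + 25 + 36 + 34 + 20 = 215.
Each receives 4.1 × 215 / 10 = 88.15 from the shared-equipment pool.
Omar keeps 36 − 3 = 33, so Omar's payoff is 33 + 88.15 = 121.15.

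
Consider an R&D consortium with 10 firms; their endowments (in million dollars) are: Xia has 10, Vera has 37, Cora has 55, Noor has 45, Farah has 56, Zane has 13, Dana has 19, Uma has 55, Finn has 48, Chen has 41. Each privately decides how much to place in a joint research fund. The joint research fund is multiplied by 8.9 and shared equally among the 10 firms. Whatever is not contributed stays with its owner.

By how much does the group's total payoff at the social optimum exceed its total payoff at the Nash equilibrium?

2994.10 million dollars

The private return per contributed unit is 8.9/10 = 0.8900 < 1 for every player regardless of endowment, so the Nash equilibrium is zero contribution and the group total is Σ E_j = 10 + 37 + 55 + 45 + 56 + 13 + 19 + 55 + 48 + 41 = 379.
Each contributed unit returns 8.900 to the group, so the social optimum is full contribution by everyone: group total = 8.900 × 379 = 3373.10.
Efficiency loss = (8.900 − 1) × 379 = 2994.10.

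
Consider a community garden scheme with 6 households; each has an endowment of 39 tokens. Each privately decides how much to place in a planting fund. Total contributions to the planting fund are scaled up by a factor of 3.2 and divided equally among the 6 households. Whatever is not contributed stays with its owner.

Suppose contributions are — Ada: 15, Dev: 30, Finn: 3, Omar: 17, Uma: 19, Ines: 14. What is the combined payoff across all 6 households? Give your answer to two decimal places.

Total contributed: 15 + 30 + 3 + 17 + 19 + 14 = 98; total kept: 6 × 39 − 98 = 136.
The planting fund pays out 3.2 × 98 = 313.60 in aggregate.
Group total = 136 + 313.60 = 449.60.

449.60 tokens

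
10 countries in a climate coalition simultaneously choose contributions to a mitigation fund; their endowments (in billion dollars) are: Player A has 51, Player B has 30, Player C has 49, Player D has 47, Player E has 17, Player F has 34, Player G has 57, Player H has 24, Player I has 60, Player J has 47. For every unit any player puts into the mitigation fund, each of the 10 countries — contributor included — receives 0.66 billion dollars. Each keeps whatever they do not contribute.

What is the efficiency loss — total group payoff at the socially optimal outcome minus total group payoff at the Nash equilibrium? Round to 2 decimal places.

2329.60 billion dollars

The private return per contributed unit is 0.66 < 1 for everyone, so the Nash equilibrium is zero contribution and the group total is Σ E_j = 51 + 30 + 49 + 47 + 17 + 34 + 57 + 24 + 60 + 47 = 416.
Each contributed unit returns 6.600 to the group, so the social optimum is full contribution by everyone: group total = 6.600 × 416 = 2745.60.
Efficiency loss = (6.600 − 1) × 416 = 2329.60.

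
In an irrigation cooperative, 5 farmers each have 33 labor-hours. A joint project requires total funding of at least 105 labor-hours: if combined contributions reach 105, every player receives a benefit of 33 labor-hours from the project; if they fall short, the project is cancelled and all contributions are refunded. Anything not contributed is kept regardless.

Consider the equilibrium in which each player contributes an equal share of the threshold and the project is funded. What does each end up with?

45 labor-hours

Equal share of the threshold: 105/5 = 21.
At this profile no one gains by cutting their contribution: any cut drops the total below 105, the project is cancelled, contributions are refunded, and the deviator ends with 33, which is less than 33 − 21 + 33 = 45. Contributing more than 21 just wastes the excess. So contributing exactly 21 is a best response.
Each player's payoff: 33 − 21 + 33 = 45.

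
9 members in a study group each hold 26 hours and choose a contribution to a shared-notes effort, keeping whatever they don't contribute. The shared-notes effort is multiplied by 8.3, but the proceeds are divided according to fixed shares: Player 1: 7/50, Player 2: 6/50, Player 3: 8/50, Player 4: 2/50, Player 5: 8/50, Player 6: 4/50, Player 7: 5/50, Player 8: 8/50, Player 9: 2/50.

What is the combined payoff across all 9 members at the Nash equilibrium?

A player with share s gets back 8.3·s per unit contributed, so full contribution is dominant for anyone with s > 1/8.3 = 0.1205 and zero contribution is dominant for anyone below.
The shares above 0.1205 belong to Player 1, Player 3, Player 5 and Player 8, contributing 26 each; the remaining 5 contribute 0. Total contributed: 104.
The shared-notes effort pays out 8.3 × 104 = 863.20 in total (split across the unequal shares, but the aggregate is all that matters for the group sum).
The 5 free-riders keep 26 each, adding 130. Group total = 130 + 863.20 = 993.20.

993.20 hours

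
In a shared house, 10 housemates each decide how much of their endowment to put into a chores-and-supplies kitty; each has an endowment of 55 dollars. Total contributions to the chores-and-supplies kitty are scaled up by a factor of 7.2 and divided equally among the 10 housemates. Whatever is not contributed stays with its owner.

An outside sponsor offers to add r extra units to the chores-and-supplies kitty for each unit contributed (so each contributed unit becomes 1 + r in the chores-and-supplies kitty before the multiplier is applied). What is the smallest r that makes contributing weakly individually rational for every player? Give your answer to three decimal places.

0.389

With matching at rate r, one contributed unit becomes (1 + r) in the chores-and-supplies kitty and returns 7.2 × (1 + r) / 10 to the contributor.
Setting this equal to 1: 1 + r = 10/7.2 = 1.3889.
So the minimum matching rate is r = 1.3889 − 1 = 0.389.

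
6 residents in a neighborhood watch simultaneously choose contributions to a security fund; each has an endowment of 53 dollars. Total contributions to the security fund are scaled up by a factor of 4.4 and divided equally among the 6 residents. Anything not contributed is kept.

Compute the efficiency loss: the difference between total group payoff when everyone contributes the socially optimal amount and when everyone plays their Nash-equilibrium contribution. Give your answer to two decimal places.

1081.20 dollars

Each contributed unit returns 4.4/6 = 0.7333 to its contributor — below 1 — so contributing 0 is dominant for every player. At the Nash equilibrium everyone keeps their 53, and the group total is 6 × 53 = 318.
Each contributed unit returns 4.400 to the group as a whole (0.7333 to each of 6 players), which exceeds 1, so the social optimum is full contribution: group total = 4.400 × 318 = 1399.20.
Efficiency loss = 1399.20 − 318 = 1081.20.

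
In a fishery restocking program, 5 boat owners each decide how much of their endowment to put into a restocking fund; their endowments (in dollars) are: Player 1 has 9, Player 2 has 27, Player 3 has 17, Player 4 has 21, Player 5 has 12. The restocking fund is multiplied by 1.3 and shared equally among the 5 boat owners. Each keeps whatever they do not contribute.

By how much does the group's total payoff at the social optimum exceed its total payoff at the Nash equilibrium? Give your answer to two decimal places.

The private return per contributed unit is 1.3/5 = 0.2600 < 1 for every player regardless of endowment, so the Nash equilibrium is zero contribution and the group total is Σ E_j = 9 + 27 + 17 + 21 + 12 = 86.
Each contributed unit returns 1.300 to the group, so the social optimum is full contribution by everyone: group total = 1.300 × 86 = 111.80.
Efficiency loss = (1.300 − 1) × 86 = 25.80.

25.80 dollars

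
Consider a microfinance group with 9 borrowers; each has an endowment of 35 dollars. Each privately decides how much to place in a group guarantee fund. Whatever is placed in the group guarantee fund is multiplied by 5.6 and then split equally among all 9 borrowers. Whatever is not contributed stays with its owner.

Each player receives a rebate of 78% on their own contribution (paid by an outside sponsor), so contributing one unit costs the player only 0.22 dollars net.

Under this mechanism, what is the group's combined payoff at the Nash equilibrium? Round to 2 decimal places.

With the mechanism, a contributed unit returns (5.6/9) / 0.22 = 2.8283 per unit of net cost to the contributor — now above 1 — so contributing fully is weakly dominant for every player.
So the Nash equilibrium is full contribution by all 9; the group earns 9 × (35 × 0.78 + 5.6 × 35) = 2009.70.

2009.70 dollars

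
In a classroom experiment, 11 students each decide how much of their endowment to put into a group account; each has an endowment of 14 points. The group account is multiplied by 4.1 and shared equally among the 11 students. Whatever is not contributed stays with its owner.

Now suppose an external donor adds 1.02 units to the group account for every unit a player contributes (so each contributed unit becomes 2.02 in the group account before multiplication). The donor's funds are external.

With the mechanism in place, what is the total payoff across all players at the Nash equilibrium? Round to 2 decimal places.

With the mechanism, a contributed unit returns 4.1 × 2.02 / 11 = 0.7529 per unit of net cost — still below 1 — so contributing 0 remains dominant for every player.
At the Nash equilibrium no one contributes; group total payoff = 11 × 14 = 154.

154.00 points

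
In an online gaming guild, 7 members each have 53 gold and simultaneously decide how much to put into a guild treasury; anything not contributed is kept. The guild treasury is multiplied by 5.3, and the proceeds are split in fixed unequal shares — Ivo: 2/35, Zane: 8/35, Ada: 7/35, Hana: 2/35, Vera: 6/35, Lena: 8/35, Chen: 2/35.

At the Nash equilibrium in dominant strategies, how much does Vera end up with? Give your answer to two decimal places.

For player j, contributing a unit is worthwhile iff 5.3 × (j's share) ≥ 1, i.e. iff j's share is at least 0.1887.
The shares above 0.1887 belong to Zane, Ada and Lena, contributing 53 each; the remaining 4 contribute 0. Total contributed: 159.
Vera keeps 53 and receives 5.3 × 159 × 6/35 = 144.46 from the guild treasury, for a payoff of 197.46.

197.46 gold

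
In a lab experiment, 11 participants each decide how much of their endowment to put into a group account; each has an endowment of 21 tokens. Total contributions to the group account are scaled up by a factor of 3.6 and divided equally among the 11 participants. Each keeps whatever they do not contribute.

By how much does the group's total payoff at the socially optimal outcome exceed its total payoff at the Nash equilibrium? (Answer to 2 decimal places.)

Each contributed unit returns 3.6/11 = 0.3273 to its contributor — below 1 — so contributing 0 is dominant for every player. At the Nash equilibrium everyone keeps their 21, and the group total is 11 × 21 = 231.
Each contributed unit returns 3.600 to the group as a whole (0.3273 to each of 11 players), which exceeds 1, so the social optimum is full contribution: group total = 3.600 × 231 = 831.60.
Efficiency loss = 831.60 − 231 = 600.60.

600.60 tokens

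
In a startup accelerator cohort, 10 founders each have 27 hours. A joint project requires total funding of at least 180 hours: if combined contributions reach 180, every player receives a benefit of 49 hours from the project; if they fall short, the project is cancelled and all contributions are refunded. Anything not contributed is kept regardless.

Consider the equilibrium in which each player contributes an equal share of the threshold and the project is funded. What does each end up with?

58 hours

Equal share of the threshold: 180/10 = 18.
At this profile no one gains by cutting their contribution: any cut drops the total below 180, the project is cancelled, contributions are refunded, and the deviator ends with 27, which is less than 27 − 18 + 49 = 58. Contributing more than 18 just wastes the excess. So contributing exactly 18 is a best response.
Each player's payoff: 27 − 18 + 49 = 58.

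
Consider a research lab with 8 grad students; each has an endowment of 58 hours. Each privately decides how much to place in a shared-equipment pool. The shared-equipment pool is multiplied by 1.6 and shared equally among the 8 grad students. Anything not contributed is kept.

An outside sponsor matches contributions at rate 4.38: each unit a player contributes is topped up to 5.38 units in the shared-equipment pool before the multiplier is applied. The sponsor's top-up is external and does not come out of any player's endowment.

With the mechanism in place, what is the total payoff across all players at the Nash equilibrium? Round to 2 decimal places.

3994.11 hours

Under the mechanism each unit contributed yields 1.6 × 5.38 / 8 = 1.0760 back to its contributor per unit of net cost, which exceeds 1, making full contribution the dominant choice for everyone.
At the Nash equilibrium everyone contributes 58. Group total payoff = 1.6 × 5.38 × 464 = 3994.11.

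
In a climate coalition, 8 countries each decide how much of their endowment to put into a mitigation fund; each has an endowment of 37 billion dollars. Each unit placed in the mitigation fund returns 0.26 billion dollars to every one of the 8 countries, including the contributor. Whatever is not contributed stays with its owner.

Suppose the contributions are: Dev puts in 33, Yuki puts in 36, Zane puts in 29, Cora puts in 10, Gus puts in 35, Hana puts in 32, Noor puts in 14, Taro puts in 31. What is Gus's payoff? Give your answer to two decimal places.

Total contributed: 33 + 36 + 29 + 10 + 35 + 32 + 14 + 31 = 220.
Each receives 0.26 × 220 = 57.20 from the mitigation fund.
Gus keeps 37 − 35 = 2, so Gus's payoff is 2 + 57.20 = 59.20.

59.20 billion dollars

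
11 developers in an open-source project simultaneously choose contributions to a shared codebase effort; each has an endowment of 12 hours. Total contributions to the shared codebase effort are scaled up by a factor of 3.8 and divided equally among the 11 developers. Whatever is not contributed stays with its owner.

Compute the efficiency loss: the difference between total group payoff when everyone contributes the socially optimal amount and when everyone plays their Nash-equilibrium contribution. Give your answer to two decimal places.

369.60 hours

Each contributed unit returns 3.8/11 = 0.3455 to its contributor — below 1 — so contributing 0 is dominant for every player. At the Nash equilibrium everyone keeps their 12, and the group total is 11 × 12 = 132.
Each contributed unit returns 3.800 to the group as a whole (0.3455 to each of 11 players), which exceeds 1, so the social optimum is full contribution: group total = 3.800 × 132 = 501.60.
Efficiency loss = 501.60 − 132 = 369.60.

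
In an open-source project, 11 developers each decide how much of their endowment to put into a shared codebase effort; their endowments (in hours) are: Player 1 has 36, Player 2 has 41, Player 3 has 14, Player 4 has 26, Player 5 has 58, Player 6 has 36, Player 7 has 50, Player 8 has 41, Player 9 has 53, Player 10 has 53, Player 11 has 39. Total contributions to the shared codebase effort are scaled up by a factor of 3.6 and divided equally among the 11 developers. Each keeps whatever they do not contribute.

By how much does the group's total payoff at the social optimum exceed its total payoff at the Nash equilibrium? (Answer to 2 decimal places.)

1162.20 hours

The private return per contributed unit is 3.6/11 = 0.3273 < 1 for every player regardless of endowment, so the Nash equilibrium is zero contribution and the group total is Σ E_j = 36 + 41 + 14 + 26 + 58 + 36 + 50 + 41 + 53 + 53 + 39 = 447.
Each contributed unit returns 3.600 to the group, so the social optimum is full contribution by everyone: group total = 3.600 × 447 = 1609.20.
Efficiency loss = (3.600 − 1) × 447 = 1162.20.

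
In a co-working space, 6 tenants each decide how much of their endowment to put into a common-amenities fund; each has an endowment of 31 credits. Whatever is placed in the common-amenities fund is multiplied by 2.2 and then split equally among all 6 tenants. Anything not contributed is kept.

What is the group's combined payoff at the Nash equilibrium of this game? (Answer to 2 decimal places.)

186.00 credits

Each contributed unit returns 2.2/6 = 0.3667 to its contributor — below 1 — so contributing 0 is dominant for every player. At the Nash equilibrium everyone keeps their 31, and the group total is 6 × 31 = 186.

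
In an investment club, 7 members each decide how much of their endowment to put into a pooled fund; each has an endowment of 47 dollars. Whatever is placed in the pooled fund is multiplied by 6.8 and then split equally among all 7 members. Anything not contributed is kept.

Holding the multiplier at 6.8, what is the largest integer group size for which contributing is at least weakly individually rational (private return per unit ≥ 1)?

Private return per unit is 6.8/(group size), which is ≥ 1 whenever the group size is ≤ 6.8.
The largest such integer is 6.

6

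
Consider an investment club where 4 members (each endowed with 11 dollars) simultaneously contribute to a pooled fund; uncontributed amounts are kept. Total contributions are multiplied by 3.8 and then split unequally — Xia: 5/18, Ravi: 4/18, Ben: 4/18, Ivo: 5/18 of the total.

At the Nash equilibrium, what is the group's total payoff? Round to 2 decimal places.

105.60 dollars

Player j's private return per contributed unit is 3.8 × (j's share). Contributing is weakly dominant for j when that share is at least 1/3.8 = 0.2632, and contributing 0 is dominant otherwise.
Xia and Ivo are above the threshold, contributing 11 each; the remaining 2 contribute 0. Total contributed: 22.
The pooled fund pays out 3.8 × 22 = 83.60 in total (split across the unequal shares, but the aggregate is all that matters for the group sum).
The 2 free-riders keep 11 each, adding 22. Group total = 22 + 83.60 = 105.60.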